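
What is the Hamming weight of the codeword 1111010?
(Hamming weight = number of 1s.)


Counting 1s in 1111010

5


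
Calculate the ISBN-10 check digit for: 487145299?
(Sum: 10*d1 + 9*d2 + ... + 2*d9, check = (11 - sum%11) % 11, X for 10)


Weighted sum: 277
277 mod 11 = 2

Check digit: 9


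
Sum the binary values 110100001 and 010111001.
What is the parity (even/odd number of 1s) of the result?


110100001 = 417
010111001 = 185
Sum = 602 = 1001011010
1s count = 5

odd parity (5 ones in 1001011010)


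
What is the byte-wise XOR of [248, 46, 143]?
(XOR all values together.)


XOR chain: 248 ^ 46 ^ 143 = 89

89


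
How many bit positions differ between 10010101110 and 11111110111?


XOR: 01101011001
Count of 1s: 6

6


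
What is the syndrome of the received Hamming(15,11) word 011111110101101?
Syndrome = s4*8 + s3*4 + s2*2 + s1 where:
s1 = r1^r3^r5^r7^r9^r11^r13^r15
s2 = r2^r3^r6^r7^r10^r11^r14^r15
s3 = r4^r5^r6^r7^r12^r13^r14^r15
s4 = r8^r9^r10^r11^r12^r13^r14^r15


s1=1, s2=0, s3=1, s4=1

Syndrome = 13 (error at position 13)


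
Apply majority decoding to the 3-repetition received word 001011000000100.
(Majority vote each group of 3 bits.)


Groups: 001, 011, 000, 000, 100
Majority votes: 01000

01000


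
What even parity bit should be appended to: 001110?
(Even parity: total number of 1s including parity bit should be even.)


Number of 1s in data: 3
Parity bit: 1

1


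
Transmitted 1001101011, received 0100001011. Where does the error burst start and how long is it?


XOR: 1101100000

Burst at position 0, length 5


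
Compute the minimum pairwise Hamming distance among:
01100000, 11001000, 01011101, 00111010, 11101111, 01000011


Comparing all pairs, minimum distance: 3
Can detect 2 errors, correct 1 errors

3


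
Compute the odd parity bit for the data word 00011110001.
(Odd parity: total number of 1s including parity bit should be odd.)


Number of 1s in data: 5
Parity bit: 0

0


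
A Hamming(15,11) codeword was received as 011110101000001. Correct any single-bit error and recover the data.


Syndrome = 1: error at position 1

Data: 11011000001 (corrected bit 1)


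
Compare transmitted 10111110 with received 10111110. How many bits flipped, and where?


XOR: 00000000

0 errors (received matches sent)


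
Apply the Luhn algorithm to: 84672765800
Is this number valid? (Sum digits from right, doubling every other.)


Luhn sum = 49
49 mod 10 = 9

Invalid (Luhn sum mod 10 = 9)


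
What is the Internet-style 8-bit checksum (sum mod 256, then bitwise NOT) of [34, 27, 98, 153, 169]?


Sum = 481 mod 256 = 225
Complement = 30

30


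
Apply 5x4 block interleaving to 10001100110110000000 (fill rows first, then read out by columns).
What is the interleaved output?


Matrix:
  1000
  1100
  1101
  1000
  0000
Read columns: 11110011000000000100

11110011000000000100


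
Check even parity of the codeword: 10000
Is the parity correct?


Number of 1s: 1

No, parity error (1 ones)


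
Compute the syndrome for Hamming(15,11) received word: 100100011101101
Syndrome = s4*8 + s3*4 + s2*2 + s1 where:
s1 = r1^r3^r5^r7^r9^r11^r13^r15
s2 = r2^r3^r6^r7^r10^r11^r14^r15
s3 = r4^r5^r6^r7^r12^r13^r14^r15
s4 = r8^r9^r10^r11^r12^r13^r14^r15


s1=0, s2=0, s3=0, s4=0

Syndrome = 0 (no error)


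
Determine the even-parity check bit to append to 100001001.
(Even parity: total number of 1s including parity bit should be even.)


Number of 1s in data: 3
Parity bit: 1

1


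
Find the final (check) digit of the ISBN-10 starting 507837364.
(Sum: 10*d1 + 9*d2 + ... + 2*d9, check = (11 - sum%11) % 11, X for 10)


Weighted sum: 253
253 mod 11 = 0

Check digit: 0


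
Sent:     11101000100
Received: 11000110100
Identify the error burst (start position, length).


XOR: 00101110000

Burst at position 2, length 5


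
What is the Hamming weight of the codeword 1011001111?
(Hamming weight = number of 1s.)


Counting 1s in 1011001111

7


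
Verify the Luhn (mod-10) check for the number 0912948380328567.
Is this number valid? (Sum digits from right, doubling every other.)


Luhn sum = 73
73 mod 10 = 3

Invalid (Luhn sum mod 10 = 3)


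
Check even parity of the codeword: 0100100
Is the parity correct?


Number of 1s: 2

Yes, parity is correct (2 ones)


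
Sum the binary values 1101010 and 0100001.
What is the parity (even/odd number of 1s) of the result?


1101010 = 106
0100001 = 33
Sum = 139 = 10001011
1s count = 4

even parity (4 ones in 10001011)


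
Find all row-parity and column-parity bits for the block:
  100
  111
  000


Row parities: 110
Column parities: 011

Row P: 110, Col P: 011, Corner: 0


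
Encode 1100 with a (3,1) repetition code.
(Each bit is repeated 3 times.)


Each bit -> 3 copies

111111000000


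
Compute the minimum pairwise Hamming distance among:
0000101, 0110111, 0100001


Comparing all pairs, minimum distance: 2
Can detect 1 errors, correct 0 errors

2


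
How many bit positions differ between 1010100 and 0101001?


XOR: 1111101
Count of 1s: 6

6


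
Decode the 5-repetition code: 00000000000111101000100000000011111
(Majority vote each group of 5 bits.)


Groups: 00000, 00000, 01111, 01000, 10000, 00000, 11111
Majority votes: 0010001

0010001


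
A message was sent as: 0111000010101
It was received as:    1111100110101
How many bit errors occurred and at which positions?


XOR: 1000100100000

3 error(s) at position(s): 0, 4, 7


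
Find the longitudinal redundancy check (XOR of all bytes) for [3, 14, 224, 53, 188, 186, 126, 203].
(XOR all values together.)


XOR chain: 3 ^ 14 ^ 224 ^ 53 ^ 188 ^ 186 ^ 126 ^ 203 = 107

107


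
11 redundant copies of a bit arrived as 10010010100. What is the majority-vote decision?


Ones: 4 out of 11
Threshold: 6

0 (4/11 voted 1)


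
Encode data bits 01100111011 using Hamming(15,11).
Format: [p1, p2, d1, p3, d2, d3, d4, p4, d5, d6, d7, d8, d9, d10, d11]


Parity bits: p1=1, p2=1, p3=1, p4=1

110111010111011


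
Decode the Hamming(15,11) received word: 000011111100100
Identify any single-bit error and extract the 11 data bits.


Syndrome = 2: error at position 2

Data: 01111100100 (corrected bit 2)


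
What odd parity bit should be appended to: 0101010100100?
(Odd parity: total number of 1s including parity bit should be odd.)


Number of 1s in data: 5
Parity bit: 0

0


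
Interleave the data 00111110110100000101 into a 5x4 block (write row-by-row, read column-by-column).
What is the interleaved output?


Matrix:
  0011
  1110
  1101
  0000
  0101
Read columns: 01100011011100010101

01100011011100010101


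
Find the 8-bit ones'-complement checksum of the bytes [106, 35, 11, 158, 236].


Sum = 546 mod 256 = 34
Complement = 221

221


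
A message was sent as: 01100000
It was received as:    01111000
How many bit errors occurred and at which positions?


XOR: 00011000

2 error(s) at position(s): 3, 4


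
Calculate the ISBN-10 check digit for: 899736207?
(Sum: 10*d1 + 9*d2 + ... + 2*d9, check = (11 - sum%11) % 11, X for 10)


Weighted sum: 352
352 mod 11 = 0

Check digit: 0


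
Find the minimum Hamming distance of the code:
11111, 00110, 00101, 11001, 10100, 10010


Comparing all pairs, minimum distance: 2
Can detect 1 errors, correct 0 errors

2


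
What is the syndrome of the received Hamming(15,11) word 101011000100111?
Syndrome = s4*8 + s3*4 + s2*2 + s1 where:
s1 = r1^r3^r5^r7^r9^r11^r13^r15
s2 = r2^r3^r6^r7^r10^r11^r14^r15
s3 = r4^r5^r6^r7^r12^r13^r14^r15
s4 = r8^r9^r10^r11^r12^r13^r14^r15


s1=1, s2=1, s3=1, s4=0

Syndrome = 7 (error at position 7)


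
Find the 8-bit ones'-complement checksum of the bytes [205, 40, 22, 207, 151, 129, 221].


Sum = 975 mod 256 = 207
Complement = 48

48


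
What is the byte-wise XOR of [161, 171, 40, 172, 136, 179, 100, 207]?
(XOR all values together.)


XOR chain: 161 ^ 171 ^ 40 ^ 172 ^ 136 ^ 179 ^ 100 ^ 207 = 30

30


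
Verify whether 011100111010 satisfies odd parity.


Number of 1s: 7

Yes, parity is correct (7 ones)


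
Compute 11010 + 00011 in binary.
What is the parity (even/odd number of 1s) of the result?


11010 = 26
00011 = 3
Sum = 29 = 11101
1s count = 4

even parity (4 ones in 11101)


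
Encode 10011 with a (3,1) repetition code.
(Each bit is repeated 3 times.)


Each bit -> 3 copies

111000000111111


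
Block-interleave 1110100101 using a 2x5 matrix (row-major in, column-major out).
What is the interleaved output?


Matrix:
  11101
  00101
Read columns: 1010110011

1010110011


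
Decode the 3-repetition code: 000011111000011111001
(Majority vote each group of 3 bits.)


Groups: 000, 011, 111, 000, 011, 111, 001
Majority votes: 0110110

0110110


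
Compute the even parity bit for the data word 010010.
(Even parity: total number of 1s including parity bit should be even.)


Number of 1s in data: 2
Parity bit: 0

0


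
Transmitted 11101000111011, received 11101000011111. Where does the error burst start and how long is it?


XOR: 00000000100100

Burst at position 8, length 4


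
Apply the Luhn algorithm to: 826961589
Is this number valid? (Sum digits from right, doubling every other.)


Luhn sum = 56
56 mod 10 = 6

Invalid (Luhn sum mod 10 = 6)


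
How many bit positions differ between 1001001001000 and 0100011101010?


XOR: 1101010100010
Count of 1s: 6

6


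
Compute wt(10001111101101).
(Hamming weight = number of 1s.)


Counting 1s in 10001111101101

9


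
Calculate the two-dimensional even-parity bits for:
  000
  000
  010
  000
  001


Row parities: 00101
Column parities: 011

Row P: 00101, Col P: 011, Corner: 0


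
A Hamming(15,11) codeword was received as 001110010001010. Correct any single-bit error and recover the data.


Syndrome = 8: error at position 8

Data: 11000001010 (corrected bit 8)


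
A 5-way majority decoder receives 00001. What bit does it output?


Ones: 1 out of 5
Threshold: 3

0 (1/5 voted 1)


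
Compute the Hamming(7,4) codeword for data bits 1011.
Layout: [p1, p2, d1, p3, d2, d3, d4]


Parity bits: p1=0, p2=1, p3=0

0110011


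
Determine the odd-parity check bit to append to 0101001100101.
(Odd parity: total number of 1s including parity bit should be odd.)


Number of 1s in data: 6
Parity bit: 1

1


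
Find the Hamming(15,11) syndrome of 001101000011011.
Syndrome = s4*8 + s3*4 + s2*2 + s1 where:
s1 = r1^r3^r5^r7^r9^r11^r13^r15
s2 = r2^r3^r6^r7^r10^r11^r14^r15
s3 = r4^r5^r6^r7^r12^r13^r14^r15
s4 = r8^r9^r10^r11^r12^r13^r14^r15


s1=1, s2=1, s3=1, s4=0

Syndrome = 7 (error at position 7)


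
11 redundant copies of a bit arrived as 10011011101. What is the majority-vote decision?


Ones: 7 out of 11
Threshold: 6

1 (7/11 voted 1)


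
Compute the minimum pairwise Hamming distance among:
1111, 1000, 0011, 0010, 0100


Comparing all pairs, minimum distance: 1
Can detect 0 errors, correct 0 errors

1


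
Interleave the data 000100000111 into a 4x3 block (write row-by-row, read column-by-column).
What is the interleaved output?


Matrix:
  000
  100
  000
  111
Read columns: 010100010001

010100010001


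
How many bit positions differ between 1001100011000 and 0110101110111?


XOR: 1111001101111
Count of 1s: 10

10


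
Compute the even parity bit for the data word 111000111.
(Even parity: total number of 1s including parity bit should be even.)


Number of 1s in data: 6
Parity bit: 0

0


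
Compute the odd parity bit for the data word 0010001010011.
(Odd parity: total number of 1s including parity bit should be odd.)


Number of 1s in data: 5
Parity bit: 0

0


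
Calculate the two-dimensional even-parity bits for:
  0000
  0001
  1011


Row parities: 011
Column parities: 1010

Row P: 011, Col P: 1010, Corner: 0


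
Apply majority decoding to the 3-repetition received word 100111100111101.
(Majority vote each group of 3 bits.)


Groups: 100, 111, 100, 111, 101
Majority votes: 01011

01011


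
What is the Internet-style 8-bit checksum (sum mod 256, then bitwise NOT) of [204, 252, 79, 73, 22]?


Sum = 630 mod 256 = 118
Complement = 137

137


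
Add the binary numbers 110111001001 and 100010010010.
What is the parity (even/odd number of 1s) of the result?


110111001001 = 3529
100010010010 = 2194
Sum = 5723 = 1011001011011
1s count = 8

even parity (8 ones in 1011001011011)


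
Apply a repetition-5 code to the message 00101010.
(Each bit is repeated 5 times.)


Each bit -> 5 copies

0000000000111110000011111000001111100000


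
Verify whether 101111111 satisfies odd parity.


Number of 1s: 8

No, parity error (8 ones)


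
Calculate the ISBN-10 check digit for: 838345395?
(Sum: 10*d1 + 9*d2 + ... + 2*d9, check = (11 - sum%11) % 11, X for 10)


Weighted sum: 290
290 mod 11 = 4

Check digit: 7


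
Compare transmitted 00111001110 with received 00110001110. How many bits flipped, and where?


XOR: 00001000000

1 error(s) at position(s): 4


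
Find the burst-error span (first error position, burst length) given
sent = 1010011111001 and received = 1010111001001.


XOR: 0000100110000

Burst at position 4, length 5


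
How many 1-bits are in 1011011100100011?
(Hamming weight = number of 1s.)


Counting 1s in 1011011100100011

9


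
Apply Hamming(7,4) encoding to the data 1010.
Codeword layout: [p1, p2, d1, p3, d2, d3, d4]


Parity bits: p1=1, p2=0, p3=1

1011010


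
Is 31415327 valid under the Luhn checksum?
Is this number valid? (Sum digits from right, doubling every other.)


Luhn sum = 31
31 mod 10 = 1

Invalid (Luhn sum mod 10 = 1)


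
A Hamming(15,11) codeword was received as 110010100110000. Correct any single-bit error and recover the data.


Syndrome = 0: no error detected

Data: 01010110000 (no errors)


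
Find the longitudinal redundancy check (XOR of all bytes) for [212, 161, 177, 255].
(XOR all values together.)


XOR chain: 212 ^ 161 ^ 177 ^ 255 = 59

59


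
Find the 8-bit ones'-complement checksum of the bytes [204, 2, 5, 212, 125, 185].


Sum = 733 mod 256 = 221
Complement = 34

34


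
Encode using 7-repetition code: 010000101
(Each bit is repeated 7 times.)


Each bit -> 7 copies

000000011111110000000000000000000000000000111111100000001111111


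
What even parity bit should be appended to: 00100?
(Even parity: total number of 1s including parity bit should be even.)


Number of 1s in data: 1
Parity bit: 1

1


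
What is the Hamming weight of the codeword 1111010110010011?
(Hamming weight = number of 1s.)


Counting 1s in 1111010110010011

10


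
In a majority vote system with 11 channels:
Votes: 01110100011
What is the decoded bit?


Ones: 6 out of 11
Threshold: 6

1 (6/11 voted 1)


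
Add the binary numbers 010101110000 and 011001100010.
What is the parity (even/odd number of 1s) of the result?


010101110000 = 1392
011001100010 = 1634
Sum = 3026 = 101111010010
1s count = 7

odd parity (7 ones in 101111010010)


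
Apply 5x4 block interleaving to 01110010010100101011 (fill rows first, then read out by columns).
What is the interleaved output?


Matrix:
  0111
  0010
  0101
  0010
  1011
Read columns: 00001101001101110101

00001101001101110101


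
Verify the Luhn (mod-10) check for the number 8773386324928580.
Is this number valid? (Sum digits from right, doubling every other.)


Luhn sum = 80
80 mod 10 = 0

Valid (Luhn sum mod 10 = 0)


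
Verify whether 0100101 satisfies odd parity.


Number of 1s: 3

Yes, parity is correct (3 ones)


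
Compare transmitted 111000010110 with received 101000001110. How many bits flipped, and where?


XOR: 010000011000

3 error(s) at position(s): 1, 7, 8


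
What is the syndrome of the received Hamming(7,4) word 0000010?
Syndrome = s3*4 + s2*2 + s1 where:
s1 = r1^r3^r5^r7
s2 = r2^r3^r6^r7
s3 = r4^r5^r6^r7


s1=0, s2=1, s3=1

Syndrome = 6 (error at position 6)


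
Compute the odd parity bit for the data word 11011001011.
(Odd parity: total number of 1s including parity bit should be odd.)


Number of 1s in data: 7
Parity bit: 0

0


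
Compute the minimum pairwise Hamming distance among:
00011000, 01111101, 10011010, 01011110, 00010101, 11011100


Comparing all pairs, minimum distance: 2
Can detect 1 errors, correct 0 errors

2


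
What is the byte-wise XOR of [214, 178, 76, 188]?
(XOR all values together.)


XOR chain: 214 ^ 178 ^ 76 ^ 188 = 148

148


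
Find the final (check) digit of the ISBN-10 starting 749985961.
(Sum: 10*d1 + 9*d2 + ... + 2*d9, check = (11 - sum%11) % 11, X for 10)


Weighted sum: 370
370 mod 11 = 7

Check digit: 4


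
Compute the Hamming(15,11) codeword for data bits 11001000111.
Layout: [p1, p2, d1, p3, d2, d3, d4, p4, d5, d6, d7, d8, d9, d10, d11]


Parity bits: p1=1, p2=1, p3=0, p4=0

111010001000111


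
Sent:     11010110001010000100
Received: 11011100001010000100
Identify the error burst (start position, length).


XOR: 00001010000000000000

Burst at position 4, length 3


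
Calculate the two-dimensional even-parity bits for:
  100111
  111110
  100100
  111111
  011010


Row parities: 01001
Column parities: 011000

Row P: 01001, Col P: 011000, Corner: 0


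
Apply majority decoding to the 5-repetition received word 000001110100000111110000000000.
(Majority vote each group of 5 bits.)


Groups: 00000, 11101, 00000, 11111, 00000, 00000
Majority votes: 010100

010100


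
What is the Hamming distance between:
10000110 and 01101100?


XOR: 11101010
Count of 1s: 5

5


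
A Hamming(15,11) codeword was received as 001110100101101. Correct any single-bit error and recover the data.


Syndrome = 1: error at position 1

Data: 11010101101 (corrected bit 1)


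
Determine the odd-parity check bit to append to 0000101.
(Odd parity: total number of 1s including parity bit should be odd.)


Number of 1s in data: 2
Parity bit: 1

1


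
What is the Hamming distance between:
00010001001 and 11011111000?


XOR: 11001110001
Count of 1s: 6

6


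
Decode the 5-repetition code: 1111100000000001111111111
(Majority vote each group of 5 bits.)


Groups: 11111, 00000, 00000, 11111, 11111
Majority votes: 10011

10011


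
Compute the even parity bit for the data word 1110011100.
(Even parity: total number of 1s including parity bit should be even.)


Number of 1s in data: 6
Parity bit: 0

0


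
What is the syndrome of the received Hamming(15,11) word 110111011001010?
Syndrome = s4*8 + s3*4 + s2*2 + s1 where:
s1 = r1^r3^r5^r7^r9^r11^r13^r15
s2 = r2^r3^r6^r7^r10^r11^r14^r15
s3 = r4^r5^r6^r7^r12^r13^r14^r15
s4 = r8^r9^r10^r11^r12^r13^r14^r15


s1=1, s2=1, s3=1, s4=0

Syndrome = 7 (error at position 7)


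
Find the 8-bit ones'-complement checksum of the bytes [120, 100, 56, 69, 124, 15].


Sum = 484 mod 256 = 228
Complement = 27

27


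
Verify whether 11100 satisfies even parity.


Number of 1s: 3

No, parity error (3 ones)


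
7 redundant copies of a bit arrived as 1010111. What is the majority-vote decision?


Ones: 5 out of 7
Threshold: 4

1 (5/7 voted 1)


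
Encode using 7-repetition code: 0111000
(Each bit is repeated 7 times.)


Each bit -> 7 copies

0000000111111111111111111111000000000000000000000


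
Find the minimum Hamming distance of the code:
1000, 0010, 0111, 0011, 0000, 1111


Comparing all pairs, minimum distance: 1
Can detect 0 errors, correct 0 errors

1


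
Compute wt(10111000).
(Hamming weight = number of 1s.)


Counting 1s in 10111000

4


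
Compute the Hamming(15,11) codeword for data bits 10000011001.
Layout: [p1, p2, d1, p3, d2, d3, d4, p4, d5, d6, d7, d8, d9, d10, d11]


Parity bits: p1=1, p2=1, p3=0, p4=1

111000010011001


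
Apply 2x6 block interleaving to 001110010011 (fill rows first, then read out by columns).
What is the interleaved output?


Matrix:
  001110
  010011
Read columns: 000110101101

000110101101


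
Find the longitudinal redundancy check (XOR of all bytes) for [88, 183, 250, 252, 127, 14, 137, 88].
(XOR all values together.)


XOR chain: 88 ^ 183 ^ 250 ^ 252 ^ 127 ^ 14 ^ 137 ^ 88 = 73

73


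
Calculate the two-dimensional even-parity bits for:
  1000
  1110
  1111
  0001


Row parities: 1101
Column parities: 1000

Row P: 1101, Col P: 1000, Corner: 1


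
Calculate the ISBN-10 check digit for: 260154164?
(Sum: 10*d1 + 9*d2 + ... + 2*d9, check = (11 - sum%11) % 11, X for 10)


Weighted sum: 161
161 mod 11 = 7

Check digit: 4


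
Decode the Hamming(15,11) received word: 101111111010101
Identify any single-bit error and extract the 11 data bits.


Syndrome = 10: error at position 10

Data: 11111110101 (corrected bit 10)


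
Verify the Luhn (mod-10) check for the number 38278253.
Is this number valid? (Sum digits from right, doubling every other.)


Luhn sum = 38
38 mod 10 = 8

Invalid (Luhn sum mod 10 = 8)


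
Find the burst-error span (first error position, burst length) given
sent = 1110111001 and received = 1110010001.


XOR: 0000101000

Burst at position 4, length 3


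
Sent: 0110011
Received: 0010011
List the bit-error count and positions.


XOR: 0100000

1 error(s) at position(s): 1


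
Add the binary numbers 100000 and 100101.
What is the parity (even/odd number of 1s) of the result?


100000 = 32
100101 = 37
Sum = 69 = 1000101
1s count = 3

odd parity (3 ones in 1000101)


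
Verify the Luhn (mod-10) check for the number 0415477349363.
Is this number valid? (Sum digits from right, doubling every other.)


Luhn sum = 54
54 mod 10 = 4

Invalid (Luhn sum mod 10 = 4)


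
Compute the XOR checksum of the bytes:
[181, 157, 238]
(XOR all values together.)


XOR chain: 181 ^ 157 ^ 238 = 198

198


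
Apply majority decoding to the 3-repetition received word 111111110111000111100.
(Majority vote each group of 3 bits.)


Groups: 111, 111, 110, 111, 000, 111, 100
Majority votes: 1111010

1111010


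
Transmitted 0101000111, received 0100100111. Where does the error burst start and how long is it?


XOR: 0001100000

Burst at position 3, length 2


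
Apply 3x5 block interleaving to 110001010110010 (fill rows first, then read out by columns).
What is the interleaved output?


Matrix:
  11000
  10101
  10010
Read columns: 111100010001010

111100010001010


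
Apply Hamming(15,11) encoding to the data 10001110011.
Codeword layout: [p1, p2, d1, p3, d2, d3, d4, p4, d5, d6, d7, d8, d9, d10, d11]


Parity bits: p1=0, p2=1, p3=0, p4=1

011000011110011


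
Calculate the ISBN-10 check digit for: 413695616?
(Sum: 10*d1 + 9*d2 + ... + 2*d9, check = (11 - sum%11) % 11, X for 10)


Weighted sum: 233
233 mod 11 = 2

Check digit: 9


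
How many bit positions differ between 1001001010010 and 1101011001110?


XOR: 0100010011100
Count of 1s: 5

5


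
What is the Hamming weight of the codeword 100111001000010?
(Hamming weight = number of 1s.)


Counting 1s in 100111001000010

6


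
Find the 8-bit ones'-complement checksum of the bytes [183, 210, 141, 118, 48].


Sum = 700 mod 256 = 188
Complement = 67

67


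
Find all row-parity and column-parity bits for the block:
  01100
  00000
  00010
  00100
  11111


Row parities: 00111
Column parities: 10101

Row P: 00111, Col P: 10101, Corner: 1


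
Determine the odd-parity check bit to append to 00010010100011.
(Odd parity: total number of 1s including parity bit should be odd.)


Number of 1s in data: 5
Parity bit: 0

0


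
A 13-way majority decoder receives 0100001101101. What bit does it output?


Ones: 6 out of 13
Threshold: 7

0 (6/13 voted 1)


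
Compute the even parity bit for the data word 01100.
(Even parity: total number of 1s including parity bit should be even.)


Number of 1s in data: 2
Parity bit: 0

0


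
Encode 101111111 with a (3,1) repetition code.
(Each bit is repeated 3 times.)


Each bit -> 3 copies

111000111111111111111111111


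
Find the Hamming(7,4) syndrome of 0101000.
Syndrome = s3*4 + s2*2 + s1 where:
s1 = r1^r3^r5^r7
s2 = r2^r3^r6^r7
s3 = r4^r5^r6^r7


s1=0, s2=1, s3=1

Syndrome = 6 (error at position 6)


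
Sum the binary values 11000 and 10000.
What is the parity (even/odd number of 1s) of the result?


11000 = 24
10000 = 16
Sum = 40 = 101000
1s count = 2

even parity (2 ones in 101000)


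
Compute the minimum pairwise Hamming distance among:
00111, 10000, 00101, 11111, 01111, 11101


Comparing all pairs, minimum distance: 1
Can detect 0 errors, correct 0 errors

1


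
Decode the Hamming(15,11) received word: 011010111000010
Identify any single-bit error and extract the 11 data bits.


Syndrome = 12: error at position 12

Data: 11011001010 (corrected bit 12)


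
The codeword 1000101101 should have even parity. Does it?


Number of 1s: 5

No, parity error (5 ones)


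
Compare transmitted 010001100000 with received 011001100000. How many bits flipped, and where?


XOR: 001000000000

1 error(s) at position(s): 2


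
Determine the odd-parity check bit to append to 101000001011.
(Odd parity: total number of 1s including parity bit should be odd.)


Number of 1s in data: 5
Parity bit: 0

0


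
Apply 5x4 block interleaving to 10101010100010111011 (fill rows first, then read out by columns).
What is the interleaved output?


Matrix:
  1010
  1010
  1000
  1011
  1011
Read columns: 11111000001101100011

11111000001101100011


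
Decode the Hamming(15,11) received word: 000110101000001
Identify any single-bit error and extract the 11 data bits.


Syndrome = 0: no error detected

Data: 01011000001 (no errors)


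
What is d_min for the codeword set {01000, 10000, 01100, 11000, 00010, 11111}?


Comparing all pairs, minimum distance: 1
Can detect 0 errors, correct 0 errors

1


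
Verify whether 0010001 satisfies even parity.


Number of 1s: 2

Yes, parity is correct (2 ones)


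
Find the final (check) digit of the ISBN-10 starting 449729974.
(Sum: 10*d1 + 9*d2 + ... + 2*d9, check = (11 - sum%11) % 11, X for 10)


Weighted sum: 319
319 mod 11 = 0

Check digit: 0


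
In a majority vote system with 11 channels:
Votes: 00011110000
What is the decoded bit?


Ones: 4 out of 11
Threshold: 6

0 (4/11 voted 1)


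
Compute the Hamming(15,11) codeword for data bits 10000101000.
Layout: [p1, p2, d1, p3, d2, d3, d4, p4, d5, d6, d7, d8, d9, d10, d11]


Parity bits: p1=1, p2=0, p3=1, p4=0

101100000101000


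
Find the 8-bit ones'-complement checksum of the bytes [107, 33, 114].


Sum = 254 mod 256 = 254
Complement = 1

1


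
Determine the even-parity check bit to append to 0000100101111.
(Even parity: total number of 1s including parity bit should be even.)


Number of 1s in data: 6
Parity bit: 0

0


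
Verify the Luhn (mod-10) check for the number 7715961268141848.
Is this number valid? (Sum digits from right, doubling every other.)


Luhn sum = 81
81 mod 10 = 1

Invalid (Luhn sum mod 10 = 1)


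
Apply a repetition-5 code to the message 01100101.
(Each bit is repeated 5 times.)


Each bit -> 5 copies

0000011111111110000000000111110000011111


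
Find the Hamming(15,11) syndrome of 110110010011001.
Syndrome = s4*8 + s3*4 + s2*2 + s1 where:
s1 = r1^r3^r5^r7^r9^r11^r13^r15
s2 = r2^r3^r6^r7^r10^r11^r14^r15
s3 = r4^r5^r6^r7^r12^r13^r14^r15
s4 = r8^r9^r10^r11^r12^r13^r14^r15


s1=0, s2=1, s3=0, s4=0

Syndrome = 2 (error at position 2)


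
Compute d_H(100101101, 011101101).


XOR: 111000000
Count of 1s: 3

3


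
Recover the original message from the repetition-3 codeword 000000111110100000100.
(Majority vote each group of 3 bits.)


Groups: 000, 000, 111, 110, 100, 000, 100
Majority votes: 0011000

0011000


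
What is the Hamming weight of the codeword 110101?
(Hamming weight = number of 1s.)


Counting 1s in 110101

4


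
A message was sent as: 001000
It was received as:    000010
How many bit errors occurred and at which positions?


XOR: 001010

2 error(s) at position(s): 2, 4


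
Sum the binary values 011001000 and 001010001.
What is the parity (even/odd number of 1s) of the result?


011001000 = 200
001010001 = 81
Sum = 281 = 100011001
1s count = 4

even parity (4 ones in 100011001)


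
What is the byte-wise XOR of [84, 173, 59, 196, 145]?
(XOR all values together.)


XOR chain: 84 ^ 173 ^ 59 ^ 196 ^ 145 = 151

151


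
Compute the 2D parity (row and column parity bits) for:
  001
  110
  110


Row parities: 100
Column parities: 001

Row P: 100, Col P: 001, Corner: 1


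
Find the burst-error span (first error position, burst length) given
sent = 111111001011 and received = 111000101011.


XOR: 000111100000

Burst at position 3, length 4


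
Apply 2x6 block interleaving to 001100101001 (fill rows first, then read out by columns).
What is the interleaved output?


Matrix:
  001100
  101001
Read columns: 010011100001

010011100001


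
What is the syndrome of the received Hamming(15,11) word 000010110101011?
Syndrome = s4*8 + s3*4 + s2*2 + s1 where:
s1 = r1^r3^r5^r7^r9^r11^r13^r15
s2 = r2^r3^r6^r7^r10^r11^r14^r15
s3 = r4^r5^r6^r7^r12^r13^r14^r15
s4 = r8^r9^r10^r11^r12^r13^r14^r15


s1=1, s2=0, s3=1, s4=1

Syndrome = 13 (error at position 13)


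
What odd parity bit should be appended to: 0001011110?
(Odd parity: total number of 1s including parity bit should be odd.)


Number of 1s in data: 5
Parity bit: 0

0


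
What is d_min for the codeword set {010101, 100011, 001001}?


Comparing all pairs, minimum distance: 3
Can detect 2 errors, correct 1 errors

3


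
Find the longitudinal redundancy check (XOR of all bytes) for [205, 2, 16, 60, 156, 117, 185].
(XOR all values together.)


XOR chain: 205 ^ 2 ^ 16 ^ 60 ^ 156 ^ 117 ^ 185 = 179

179


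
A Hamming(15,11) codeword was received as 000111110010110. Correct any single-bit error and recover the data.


Syndrome = 0: no error detected

Data: 01110010110 (no errors)


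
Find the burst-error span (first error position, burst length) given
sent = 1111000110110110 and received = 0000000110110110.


XOR: 1111000000000000

Burst at position 0, length 4


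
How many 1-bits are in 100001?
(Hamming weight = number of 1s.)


Counting 1s in 100001

2


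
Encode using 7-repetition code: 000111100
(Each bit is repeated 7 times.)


Each bit -> 7 copies

000000000000000000000111111111111111111111111111100000000000000


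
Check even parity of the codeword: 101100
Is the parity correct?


Number of 1s: 3

No, parity error (3 ones)


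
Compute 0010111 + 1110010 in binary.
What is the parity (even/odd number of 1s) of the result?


0010111 = 23
1110010 = 114
Sum = 137 = 10001001
1s count = 3

odd parity (3 ones in 10001001)


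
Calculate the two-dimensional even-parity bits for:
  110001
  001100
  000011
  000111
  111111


Row parities: 10010
Column parities: 000110

Row P: 10010, Col P: 000110, Corner: 0


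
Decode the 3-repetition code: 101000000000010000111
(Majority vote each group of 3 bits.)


Groups: 101, 000, 000, 000, 010, 000, 111
Majority votes: 1000001

1000001


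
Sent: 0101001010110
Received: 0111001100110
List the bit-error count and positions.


XOR: 0010000110000

3 error(s) at position(s): 2, 7, 8


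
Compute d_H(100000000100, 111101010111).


XOR: 011101010011
Count of 1s: 7

7


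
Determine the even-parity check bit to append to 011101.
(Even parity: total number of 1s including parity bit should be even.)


Number of 1s in data: 4
Parity bit: 0

0


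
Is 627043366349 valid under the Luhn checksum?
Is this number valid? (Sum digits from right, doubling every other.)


Luhn sum = 56
56 mod 10 = 6

Invalid (Luhn sum mod 10 = 6)


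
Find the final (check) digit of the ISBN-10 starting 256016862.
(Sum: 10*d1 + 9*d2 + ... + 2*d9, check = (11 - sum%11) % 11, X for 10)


Weighted sum: 203
203 mod 11 = 5

Check digit: 6


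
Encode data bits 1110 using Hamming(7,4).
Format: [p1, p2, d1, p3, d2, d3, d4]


Parity bits: p1=0, p2=0, p3=0

0010110


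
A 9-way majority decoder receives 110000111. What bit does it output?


Ones: 5 out of 9
Threshold: 5

1 (5/9 voted 1)


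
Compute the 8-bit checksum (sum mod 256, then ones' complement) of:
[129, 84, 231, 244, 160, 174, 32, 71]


Sum = 1125 mod 256 = 101
Complement = 154

154


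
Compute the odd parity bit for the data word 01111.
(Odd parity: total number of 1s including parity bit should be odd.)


Number of 1s in data: 4
Parity bit: 1

1


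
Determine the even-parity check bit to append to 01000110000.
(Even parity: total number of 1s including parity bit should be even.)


Number of 1s in data: 3
Parity bit: 1

1


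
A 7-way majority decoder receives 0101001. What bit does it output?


Ones: 3 out of 7
Threshold: 4

0 (3/7 voted 1)


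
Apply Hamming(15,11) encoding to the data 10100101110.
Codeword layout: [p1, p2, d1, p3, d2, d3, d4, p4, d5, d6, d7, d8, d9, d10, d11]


Parity bits: p1=0, p2=0, p3=0, p4=0

001001000101110


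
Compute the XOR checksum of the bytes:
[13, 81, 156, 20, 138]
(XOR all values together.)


XOR chain: 13 ^ 81 ^ 156 ^ 20 ^ 138 = 94

94


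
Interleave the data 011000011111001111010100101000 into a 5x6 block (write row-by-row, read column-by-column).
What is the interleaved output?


Matrix:
  011000
  011111
  001111
  010100
  101000
Read columns: 000011101011101011100110001100

000011101011101011100110001100


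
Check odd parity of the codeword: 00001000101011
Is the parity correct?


Number of 1s: 5

Yes, parity is correct (5 ones)


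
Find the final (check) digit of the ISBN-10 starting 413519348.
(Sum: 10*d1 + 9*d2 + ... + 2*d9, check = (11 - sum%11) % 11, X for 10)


Weighted sum: 199
199 mod 11 = 1

Check digit: X


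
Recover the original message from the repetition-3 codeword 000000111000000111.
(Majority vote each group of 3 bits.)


Groups: 000, 000, 111, 000, 000, 111
Majority votes: 001001

001001


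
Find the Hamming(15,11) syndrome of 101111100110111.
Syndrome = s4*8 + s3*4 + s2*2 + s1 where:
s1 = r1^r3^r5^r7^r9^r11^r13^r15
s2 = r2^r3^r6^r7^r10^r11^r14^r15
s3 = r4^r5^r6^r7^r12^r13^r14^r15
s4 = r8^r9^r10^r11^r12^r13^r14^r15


s1=1, s2=1, s3=1, s4=1

Syndrome = 15 (error at position 15)


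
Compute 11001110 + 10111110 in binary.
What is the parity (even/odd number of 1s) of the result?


11001110 = 206
10111110 = 190
Sum = 396 = 110001100
1s count = 4

even parity (4 ones in 110001100)


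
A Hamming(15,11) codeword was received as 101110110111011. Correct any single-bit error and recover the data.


Syndrome = 0: no error detected

Data: 11010111011 (no errors)


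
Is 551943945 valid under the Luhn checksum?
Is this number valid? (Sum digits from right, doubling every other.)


Luhn sum = 48
48 mod 10 = 8

Invalid (Luhn sum mod 10 = 8)


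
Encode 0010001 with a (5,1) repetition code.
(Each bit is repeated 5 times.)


Each bit -> 5 copies

00000000001111100000000000000011111


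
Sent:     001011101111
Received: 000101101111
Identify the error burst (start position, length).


XOR: 001110000000

Burst at position 2, length 3


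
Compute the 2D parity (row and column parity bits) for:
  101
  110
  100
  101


Row parities: 0010
Column parities: 010

Row P: 0010, Col P: 010, Corner: 1


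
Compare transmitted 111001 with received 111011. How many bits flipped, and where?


XOR: 000010

1 error(s) at position(s): 4


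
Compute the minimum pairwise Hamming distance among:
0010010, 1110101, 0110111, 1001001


Comparing all pairs, minimum distance: 2
Can detect 1 errors, correct 0 errors

2


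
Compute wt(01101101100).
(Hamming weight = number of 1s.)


Counting 1s in 01101101100

6


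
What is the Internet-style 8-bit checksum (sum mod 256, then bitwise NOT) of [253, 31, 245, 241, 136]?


Sum = 906 mod 256 = 138
Complement = 117

117


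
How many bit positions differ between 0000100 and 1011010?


XOR: 1011110
Count of 1s: 5

5


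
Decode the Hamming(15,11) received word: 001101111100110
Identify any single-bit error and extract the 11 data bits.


Syndrome = 14: error at position 14

Data: 10111100100 (corrected bit 14)


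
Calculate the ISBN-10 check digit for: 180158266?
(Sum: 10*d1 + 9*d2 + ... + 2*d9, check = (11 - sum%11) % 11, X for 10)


Weighted sum: 197
197 mod 11 = 10

Check digit: 1


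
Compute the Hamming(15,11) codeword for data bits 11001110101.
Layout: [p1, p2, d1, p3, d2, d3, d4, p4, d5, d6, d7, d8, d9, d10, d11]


Parity bits: p1=0, p2=0, p3=1, p4=1

001110011110101


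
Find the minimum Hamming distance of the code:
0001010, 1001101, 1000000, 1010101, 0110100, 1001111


Comparing all pairs, minimum distance: 1
Can detect 0 errors, correct 0 errors

1


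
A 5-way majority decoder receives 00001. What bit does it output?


Ones: 1 out of 5
Threshold: 3

0 (1/5 voted 1)


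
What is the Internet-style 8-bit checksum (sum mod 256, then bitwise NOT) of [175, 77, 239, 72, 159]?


Sum = 722 mod 256 = 210
Complement = 45

45


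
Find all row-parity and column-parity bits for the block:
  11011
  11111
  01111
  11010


Row parities: 0101
Column parities: 10001

Row P: 0101, Col P: 10001, Corner: 0


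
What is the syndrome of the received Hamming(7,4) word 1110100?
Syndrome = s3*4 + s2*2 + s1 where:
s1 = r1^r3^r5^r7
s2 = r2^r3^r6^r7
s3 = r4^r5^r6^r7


s1=1, s2=0, s3=1

Syndrome = 5 (error at position 5)


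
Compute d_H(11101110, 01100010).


XOR: 10001100
Count of 1s: 3

3


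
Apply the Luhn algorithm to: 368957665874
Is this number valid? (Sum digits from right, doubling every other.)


Luhn sum = 63
63 mod 10 = 3

Invalid (Luhn sum mod 10 = 3)


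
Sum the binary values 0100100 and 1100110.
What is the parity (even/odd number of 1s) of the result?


0100100 = 36
1100110 = 102
Sum = 138 = 10001010
1s count = 3

odd parity (3 ones in 10001010)


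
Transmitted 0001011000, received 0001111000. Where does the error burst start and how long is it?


XOR: 0000100000

Burst at position 4, length 1


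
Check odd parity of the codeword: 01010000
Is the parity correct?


Number of 1s: 2

No, parity error (2 ones)


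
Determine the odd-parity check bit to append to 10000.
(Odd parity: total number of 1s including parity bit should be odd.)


Number of 1s in data: 1
Parity bit: 0

0


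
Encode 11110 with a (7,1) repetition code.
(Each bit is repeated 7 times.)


Each bit -> 7 copies

11111111111111111111111111110000000


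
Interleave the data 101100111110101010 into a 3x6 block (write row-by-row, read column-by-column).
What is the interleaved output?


Matrix:
  101100
  111110
  101010
Read columns: 111010111110011000

111010111110011000


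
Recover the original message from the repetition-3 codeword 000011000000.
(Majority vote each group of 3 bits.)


Groups: 000, 011, 000, 000
Majority votes: 0100

0100


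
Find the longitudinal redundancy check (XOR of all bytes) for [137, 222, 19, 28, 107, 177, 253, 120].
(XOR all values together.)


XOR chain: 137 ^ 222 ^ 19 ^ 28 ^ 107 ^ 177 ^ 253 ^ 120 = 7

7


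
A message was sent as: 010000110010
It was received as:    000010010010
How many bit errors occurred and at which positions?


XOR: 010010100000

3 error(s) at position(s): 1, 4, 6
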